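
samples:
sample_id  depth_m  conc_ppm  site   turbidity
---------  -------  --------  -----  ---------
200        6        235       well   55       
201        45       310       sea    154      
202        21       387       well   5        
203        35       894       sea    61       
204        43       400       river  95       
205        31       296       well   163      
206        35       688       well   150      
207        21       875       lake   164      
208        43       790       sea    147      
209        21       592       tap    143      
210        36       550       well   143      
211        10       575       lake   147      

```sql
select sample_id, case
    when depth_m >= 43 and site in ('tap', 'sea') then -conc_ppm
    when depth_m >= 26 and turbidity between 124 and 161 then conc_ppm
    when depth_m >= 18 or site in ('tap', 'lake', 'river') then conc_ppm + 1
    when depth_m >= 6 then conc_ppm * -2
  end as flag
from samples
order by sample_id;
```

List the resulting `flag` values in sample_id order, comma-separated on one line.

-470, -310, 388, 895, 401, 297, 688, 876, -790, 593, 550, 576

sample_id=200: depth_m >= 6 → -470
sample_id=201: depth_m >= 43 and site in ('tap', 'sea') → -310
sample_id=202: depth_m >= 18 or site in ('tap', 'lake', 'river') → 388
sample_id=203: depth_m >= 18 or site in ('tap', 'lake', 'river') → 895
sample_id=204: depth_m >= 18 or site in ('tap', 'lake', 'river') → 401
sample_id=205: depth_m >= 18 or site in ('tap', 'lake', 'river') → 297
sample_id=206: depth_m >= 26 and turbidity between 124 and 161 → 688
sample_id=207: depth_m >= 18 or site in ('tap', 'lake', 'river') → 876
sample_id=208: depth_m >= 43 and site in ('tap', 'sea') → -790
sample_id=209: depth_m >= 18 or site in ('tap', 'lake', 'river') → 593
sample_id=210: depth_m >= 26 and turbidity between 124 and 161 → 550
sample_id=211: depth_m >= 18 or site in ('tap', 'lake', 'river') → 576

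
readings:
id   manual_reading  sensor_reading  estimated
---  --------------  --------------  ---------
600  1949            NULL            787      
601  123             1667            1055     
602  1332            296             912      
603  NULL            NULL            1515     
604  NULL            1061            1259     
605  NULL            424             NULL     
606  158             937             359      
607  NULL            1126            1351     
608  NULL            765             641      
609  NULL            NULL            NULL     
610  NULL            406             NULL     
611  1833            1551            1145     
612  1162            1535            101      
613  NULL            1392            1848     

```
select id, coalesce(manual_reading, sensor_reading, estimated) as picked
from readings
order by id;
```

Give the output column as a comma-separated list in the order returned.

1949, 123, 1332, 1515, 1061, 424, 158, 1126, 765, NULL, 406, 1833, 1162, 1392

id=600: manual_reading=1949 → 1949
id=601: manual_reading=123 → 123
id=602: manual_reading=1332 → 1332
id=603: manual_reading=NULL, sensor_reading=NULL, estimated=1515 → 1515
id=604: manual_reading=NULL, sensor_reading=1061 → 1061
id=605: manual_reading=NULL, sensor_reading=424 → 424
id=606: manual_reading=158 → 158
id=607: manual_reading=NULL, sensor_reading=1126 → 1126
id=608: manual_reading=NULL, sensor_reading=765 → 765
id=609: manual_reading=NULL, sensor_reading=NULL, estimated=NULL (all NULL) → NULL
id=610: manual_reading=NULL, sensor_reading=406 → 406
id=611: manual_reading=1833 → 1833
id=612: manual_reading=1162 → 1162
id=613: manual_reading=NULL, sensor_reading=1392 → 1392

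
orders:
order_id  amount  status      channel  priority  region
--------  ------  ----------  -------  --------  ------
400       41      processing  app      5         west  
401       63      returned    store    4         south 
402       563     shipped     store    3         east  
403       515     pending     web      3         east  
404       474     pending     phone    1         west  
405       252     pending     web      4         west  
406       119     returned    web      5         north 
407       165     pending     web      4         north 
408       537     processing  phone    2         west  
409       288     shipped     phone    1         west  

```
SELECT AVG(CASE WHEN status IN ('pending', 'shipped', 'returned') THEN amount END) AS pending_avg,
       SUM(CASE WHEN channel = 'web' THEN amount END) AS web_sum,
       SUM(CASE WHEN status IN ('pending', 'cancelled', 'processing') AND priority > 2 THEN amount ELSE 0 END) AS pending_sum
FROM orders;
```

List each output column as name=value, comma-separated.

[pending_avg: status IN ('pending', 'shipped', 'returned')]
order_id=400: ✗
order_id=401: ✓ → 63
order_id=402: ✓ → 563
order_id=403: ✓ → 515
order_id=404: ✓ → 474
order_id=405: ✓ → 252
order_id=406: ✓ → 119
order_id=407: ✓ → 165
order_id=408: ✗
order_id=409: ✓ → 288
pending_avg = (63 + 563 + 515 + 474 + 252 + 119 + 165 + 288) / 8 = 304.875
—
[web_sum: channel = 'web']
order_id=400: ✗
order_id=401: ✗
order_id=402: ✗
order_id=403: ✓ → 515
order_id=404: ✗
order_id=405: ✓ → 252
order_id=406: ✓ → 119
order_id=407: ✓ → 165
order_id=408: ✗
order_id=409: ✗
web_sum = 515 + 252 + 119 + 165 = 1051
—
[pending_sum: status IN ('pending', 'cancelled', 'processing') AND priority > 2]
order_id=400: ✓ → 41
order_id=401: ✗
order_id=402: ✗
order_id=403: ✓ → 515
order_id=404: ✗
order_id=405: ✓ → 252
order_id=406: ✗
order_id=407: ✓ → 165
order_id=408: ✗
order_id=409: ✗
pending_sum = 41 + 515 + 252 + 165 = 973

pending_avg=304.875, web_sum=1051, pending_sum=973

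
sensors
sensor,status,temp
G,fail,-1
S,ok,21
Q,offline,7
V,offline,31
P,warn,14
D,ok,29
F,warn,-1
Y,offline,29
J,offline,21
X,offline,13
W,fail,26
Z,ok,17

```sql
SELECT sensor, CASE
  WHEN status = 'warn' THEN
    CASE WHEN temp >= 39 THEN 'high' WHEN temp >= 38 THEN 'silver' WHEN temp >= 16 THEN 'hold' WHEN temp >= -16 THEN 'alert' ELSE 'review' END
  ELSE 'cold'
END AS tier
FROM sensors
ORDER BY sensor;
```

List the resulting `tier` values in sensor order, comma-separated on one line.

sensor=D: status='ok' → outer ELSE → cold
sensor=F: status='warn' → inner[temp >= -16] → alert
sensor=G: status='fail' → outer ELSE → cold
sensor=J: status='offline' → outer ELSE → cold
sensor=P: status='warn' → inner[temp >= -16] → alert
sensor=Q: status='offline' → outer ELSE → cold
sensor=S: status='ok' → outer ELSE → cold
sensor=V: status='offline' → outer ELSE → cold
sensor=W: status='fail' → outer ELSE → cold
sensor=X: status='offline' → outer ELSE → cold
sensor=Y: status='offline' → outer ELSE → cold
sensor=Z: status='ok' → outer ELSE → cold

cold, alert, cold, cold, alert, cold, cold, cold, cold, cold, cold, cold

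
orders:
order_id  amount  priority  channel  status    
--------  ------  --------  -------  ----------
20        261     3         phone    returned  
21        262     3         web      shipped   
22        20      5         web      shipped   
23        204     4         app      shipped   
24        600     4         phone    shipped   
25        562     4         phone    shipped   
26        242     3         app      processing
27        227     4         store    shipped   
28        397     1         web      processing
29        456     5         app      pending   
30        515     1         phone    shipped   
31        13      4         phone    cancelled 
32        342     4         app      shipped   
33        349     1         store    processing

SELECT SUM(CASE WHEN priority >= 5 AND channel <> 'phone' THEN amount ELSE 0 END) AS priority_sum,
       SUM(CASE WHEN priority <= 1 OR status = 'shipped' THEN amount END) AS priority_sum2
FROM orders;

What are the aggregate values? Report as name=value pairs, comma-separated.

[priority_sum: priority >= 5 AND channel <> 'phone']
order_id=20: ✗
order_id=21: ✗
order_id=22: ✓ → 20
order_id=23: ✗
order_id=24: ✗
order_id=25: ✗
order_id=26: ✗
order_id=27: ✗
order_id=28: ✗
order_id=29: ✓ → 456
order_id=30: ✗
order_id=31: ✗
order_id=32: ✗
order_id=33: ✗
priority_sum = 20 + 456 = 476
—
[priority_sum2: priority <= 1 OR status = 'shipped']
order_id=20: ✗
order_id=21: ✓ → 262
order_id=22: ✓ → 20
order_id=23: ✓ → 204
order_id=24: ✓ → 600
order_id=25: ✓ → 562
order_id=26: ✗
order_id=27: ✓ → 227
order_id=28: ✓ → 397
order_id=29: ✗
order_id=30: ✓ → 515
order_id=31: ✗
order_id=32: ✓ → 342
order_id=33: ✓ → 349
priority_sum2 = 262 + 20 + 204 + 600 + 562 + 227 + 397 + 515 + 342 + 349 = 3478

priority_sum=476, priority_sum2=3478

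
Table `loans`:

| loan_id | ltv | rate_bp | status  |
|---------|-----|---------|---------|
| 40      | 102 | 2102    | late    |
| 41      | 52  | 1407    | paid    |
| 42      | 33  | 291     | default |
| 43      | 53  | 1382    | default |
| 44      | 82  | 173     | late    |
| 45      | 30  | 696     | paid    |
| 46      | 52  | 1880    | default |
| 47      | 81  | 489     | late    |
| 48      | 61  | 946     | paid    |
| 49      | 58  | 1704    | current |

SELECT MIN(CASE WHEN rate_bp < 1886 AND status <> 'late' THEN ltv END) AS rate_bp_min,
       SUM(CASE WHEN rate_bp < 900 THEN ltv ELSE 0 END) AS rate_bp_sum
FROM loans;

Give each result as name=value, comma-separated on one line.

rate_bp_min=30, rate_bp_sum=226

[rate_bp_min: rate_bp < 1886 AND status <> 'late']
loan_id=40: ✗
loan_id=41: ✓ → 52
loan_id=42: ✓ → 33
loan_id=43: ✓ → 53
loan_id=44: ✗
loan_id=45: ✓ → 30
loan_id=46: ✓ → 52
loan_id=47: ✗
loan_id=48: ✓ → 61
loan_id=49: ✓ → 58
rate_bp_min = MIN(52, 33, 53, 30, 52, 61, 58) = 30
—
[rate_bp_sum: rate_bp < 900]
loan_id=40: ✗
loan_id=41: ✗
loan_id=42: ✓ → 33
loan_id=43: ✗
loan_id=44: ✓ → 82
loan_id=45: ✓ → 30
loan_id=46: ✗
loan_id=47: ✓ → 81
loan_id=48: ✗
loan_id=49: ✗
rate_bp_sum = 33 + 82 + 30 + 81 = 226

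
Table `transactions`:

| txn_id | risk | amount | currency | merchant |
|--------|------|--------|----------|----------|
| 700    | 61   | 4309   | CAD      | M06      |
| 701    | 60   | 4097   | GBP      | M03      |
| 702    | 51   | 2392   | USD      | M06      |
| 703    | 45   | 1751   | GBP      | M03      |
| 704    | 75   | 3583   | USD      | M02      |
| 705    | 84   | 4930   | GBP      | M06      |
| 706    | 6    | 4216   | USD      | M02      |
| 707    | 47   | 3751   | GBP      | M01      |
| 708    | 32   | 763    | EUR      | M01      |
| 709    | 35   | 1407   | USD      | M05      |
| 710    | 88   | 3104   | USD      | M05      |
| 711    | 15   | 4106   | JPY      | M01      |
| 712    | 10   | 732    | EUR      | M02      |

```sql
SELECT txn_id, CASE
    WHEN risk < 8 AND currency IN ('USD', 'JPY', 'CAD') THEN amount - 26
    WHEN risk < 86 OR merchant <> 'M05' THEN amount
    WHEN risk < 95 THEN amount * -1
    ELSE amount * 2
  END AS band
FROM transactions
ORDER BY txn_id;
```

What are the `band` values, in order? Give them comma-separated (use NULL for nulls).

txn_id=700: risk < 86 OR merchant <> 'M05' → 4309
txn_id=701: risk < 86 OR merchant <> 'M05' → 4097
txn_id=702: risk < 86 OR merchant <> 'M05' → 2392
txn_id=703: risk < 86 OR merchant <> 'M05' → 1751
txn_id=704: risk < 86 OR merchant <> 'M05' → 3583
txn_id=705: risk < 86 OR merchant <> 'M05' → 4930
txn_id=706: risk < 8 AND currency IN ('USD', 'JPY', 'CAD') → 4190
txn_id=707: risk < 86 OR merchant <> 'M05' → 3751
txn_id=708: risk < 86 OR merchant <> 'M05' → 763
txn_id=709: risk < 86 OR merchant <> 'M05' → 1407
txn_id=710: risk < 95 → -3104
txn_id=711: risk < 86 OR merchant <> 'M05' → 4106
txn_id=712: risk < 86 OR merchant <> 'M05' → 732

4309, 4097, 2392, 1751, 3583, 4930, 4190, 3751, 763, 1407, -3104, 4106, 732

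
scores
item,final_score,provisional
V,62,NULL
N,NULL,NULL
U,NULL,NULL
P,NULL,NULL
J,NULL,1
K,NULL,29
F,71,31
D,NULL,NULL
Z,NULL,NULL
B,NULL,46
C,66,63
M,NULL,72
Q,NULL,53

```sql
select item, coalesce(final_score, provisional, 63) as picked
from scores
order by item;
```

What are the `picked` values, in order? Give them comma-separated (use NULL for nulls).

46, 66, 63, 71, 1, 29, 72, 63, 63, 53, 63, 62, 63

item=B: final_score=NULL, provisional=46 → 46
item=C: final_score=66 → 66
item=D: final_score=NULL, provisional=NULL, → literal 63 → 63
item=F: final_score=71 → 71
item=J: final_score=NULL, provisional=1 → 1
item=K: final_score=NULL, provisional=29 → 29
item=M: final_score=NULL, provisional=72 → 72
item=N: final_score=NULL, provisional=NULL, → literal 63 → 63
item=P: final_score=NULL, provisional=NULL, → literal 63 → 63
item=Q: final_score=NULL, provisional=53 → 53
item=U: final_score=NULL, provisional=NULL, → literal 63 → 63
item=V: final_score=62 → 62
item=Z: final_score=NULL, provisional=NULL, → literal 63 → 63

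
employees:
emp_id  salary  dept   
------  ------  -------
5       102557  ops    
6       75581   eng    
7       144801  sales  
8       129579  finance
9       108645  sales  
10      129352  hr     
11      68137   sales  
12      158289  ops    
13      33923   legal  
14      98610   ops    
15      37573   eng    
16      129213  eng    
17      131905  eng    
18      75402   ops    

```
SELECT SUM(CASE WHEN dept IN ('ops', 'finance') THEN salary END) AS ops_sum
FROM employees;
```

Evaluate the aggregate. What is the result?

564437

emp_id=5: ✓ → 102557
emp_id=6: ✗
emp_id=7: ✗
emp_id=8: ✓ → 129579
emp_id=9: ✗
emp_id=10: ✗
emp_id=11: ✗
emp_id=12: ✓ → 158289
emp_id=13: ✗
emp_id=14: ✓ → 98610
emp_id=15: ✗
emp_id=16: ✗
emp_id=17: ✗
emp_id=18: ✓ → 75402
ops_sum = 102557 + 129579 + 158289 + 98610 + 75402 = 564437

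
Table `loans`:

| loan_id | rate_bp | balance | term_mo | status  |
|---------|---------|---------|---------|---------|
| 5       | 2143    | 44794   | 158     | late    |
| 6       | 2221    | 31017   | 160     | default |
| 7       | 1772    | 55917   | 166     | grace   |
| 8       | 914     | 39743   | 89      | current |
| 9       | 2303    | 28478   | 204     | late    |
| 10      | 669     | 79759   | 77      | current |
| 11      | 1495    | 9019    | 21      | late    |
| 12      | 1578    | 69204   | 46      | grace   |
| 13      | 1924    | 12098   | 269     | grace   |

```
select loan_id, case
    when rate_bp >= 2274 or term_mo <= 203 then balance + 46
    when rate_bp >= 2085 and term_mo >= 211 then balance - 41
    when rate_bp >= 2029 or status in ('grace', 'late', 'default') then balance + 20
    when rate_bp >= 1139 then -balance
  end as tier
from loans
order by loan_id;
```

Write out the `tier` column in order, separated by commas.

44840, 31063, 55963, 39789, 28524, 79805, 9065, 69250, 12118

loan_id=5: rate_bp >= 2274 or term_mo <= 203 → 44840
loan_id=6: rate_bp >= 2274 or term_mo <= 203 → 31063
loan_id=7: rate_bp >= 2274 or term_mo <= 203 → 55963
loan_id=8: rate_bp >= 2274 or term_mo <= 203 → 39789
loan_id=9: rate_bp >= 2274 or term_mo <= 203 → 28524
loan_id=10: rate_bp >= 2274 or term_mo <= 203 → 79805
loan_id=11: rate_bp >= 2274 or term_mo <= 203 → 9065
loan_id=12: rate_bp >= 2274 or term_mo <= 203 → 69250
loan_id=13: rate_bp >= 2029 or status in ('grace', 'late', 'default') → 12118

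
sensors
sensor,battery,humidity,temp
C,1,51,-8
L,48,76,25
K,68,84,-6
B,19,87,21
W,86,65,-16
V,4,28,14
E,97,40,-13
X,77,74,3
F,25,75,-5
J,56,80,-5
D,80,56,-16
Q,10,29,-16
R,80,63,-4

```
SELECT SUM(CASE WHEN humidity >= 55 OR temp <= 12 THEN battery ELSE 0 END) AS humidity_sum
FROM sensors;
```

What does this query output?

647

sensor=C: ✓ → 1
sensor=L: ✓ → 48
sensor=K: ✓ → 68
sensor=B: ✓ → 19
sensor=W: ✓ → 86
sensor=V: ✗
sensor=E: ✓ → 97
sensor=X: ✓ → 77
sensor=F: ✓ → 25
sensor=J: ✓ → 56
sensor=D: ✓ → 80
sensor=Q: ✓ → 10
sensor=R: ✓ → 80
humidity_sum = 1 + 48 + 68 + 19 + 86 + 97 + 77 + 25 + 56 + 80 + 10 + 80 = 647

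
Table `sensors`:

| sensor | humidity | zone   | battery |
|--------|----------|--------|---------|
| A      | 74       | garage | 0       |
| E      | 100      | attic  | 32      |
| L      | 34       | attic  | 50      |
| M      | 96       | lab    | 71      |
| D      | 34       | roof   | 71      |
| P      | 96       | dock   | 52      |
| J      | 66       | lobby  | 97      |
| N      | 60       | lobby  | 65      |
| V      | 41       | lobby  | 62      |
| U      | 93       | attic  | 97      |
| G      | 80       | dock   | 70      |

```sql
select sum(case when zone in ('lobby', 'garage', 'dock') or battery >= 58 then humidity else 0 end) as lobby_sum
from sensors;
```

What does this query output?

sensor=A: ✓ → 74
sensor=E: ✗
sensor=L: ✗
sensor=M: ✓ → 96
sensor=D: ✓ → 34
sensor=P: ✓ → 96
sensor=J: ✓ → 66
sensor=N: ✓ → 60
sensor=V: ✓ → 41
sensor=U: ✓ → 93
sensor=G: ✓ → 80
lobby_sum = 74 + 96 + 34 + 96 + 66 + 60 + 41 + 93 + 80 = 640

640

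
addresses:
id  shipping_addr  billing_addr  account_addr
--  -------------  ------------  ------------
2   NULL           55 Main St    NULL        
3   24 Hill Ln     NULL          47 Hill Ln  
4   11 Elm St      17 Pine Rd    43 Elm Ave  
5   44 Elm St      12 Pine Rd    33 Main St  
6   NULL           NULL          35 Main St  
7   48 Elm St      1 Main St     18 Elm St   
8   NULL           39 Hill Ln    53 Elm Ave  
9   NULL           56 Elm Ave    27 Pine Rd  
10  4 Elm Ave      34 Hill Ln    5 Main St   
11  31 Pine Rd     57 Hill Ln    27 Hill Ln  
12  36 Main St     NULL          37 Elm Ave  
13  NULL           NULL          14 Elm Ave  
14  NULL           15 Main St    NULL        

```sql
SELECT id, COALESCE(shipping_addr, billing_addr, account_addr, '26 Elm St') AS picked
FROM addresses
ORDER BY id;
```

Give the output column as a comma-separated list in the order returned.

55 Main St, 24 Hill Ln, 11 Elm St, 44 Elm St, 35 Main St, 48 Elm St, 39 Hill Ln, 56 Elm Ave, 4 Elm Ave, 31 Pine Rd, 36 Main St, 14 Elm Ave, 15 Main St

id=2: shipping_addr=NULL, billing_addr=55 Main St → 55 Main St
id=3: shipping_addr=24 Hill Ln → 24 Hill Ln
id=4: shipping_addr=11 Elm St → 11 Elm St
id=5: shipping_addr=44 Elm St → 44 Elm St
id=6: shipping_addr=NULL, billing_addr=NULL, account_addr=35 Main St → 35 Main St
id=7: shipping_addr=48 Elm St → 48 Elm St
id=8: shipping_addr=NULL, billing_addr=39 Hill Ln → 39 Hill Ln
id=9: shipping_addr=NULL, billing_addr=56 Elm Ave → 56 Elm Ave
id=10: shipping_addr=4 Elm Ave → 4 Elm Ave
id=11: shipping_addr=31 Pine Rd → 31 Pine Rd
id=12: shipping_addr=36 Main St → 36 Main St
id=13: shipping_addr=NULL, billing_addr=NULL, account_addr=14 Elm Ave → 14 Elm Ave
id=14: shipping_addr=NULL, billing_addr=15 Main St → 15 Main St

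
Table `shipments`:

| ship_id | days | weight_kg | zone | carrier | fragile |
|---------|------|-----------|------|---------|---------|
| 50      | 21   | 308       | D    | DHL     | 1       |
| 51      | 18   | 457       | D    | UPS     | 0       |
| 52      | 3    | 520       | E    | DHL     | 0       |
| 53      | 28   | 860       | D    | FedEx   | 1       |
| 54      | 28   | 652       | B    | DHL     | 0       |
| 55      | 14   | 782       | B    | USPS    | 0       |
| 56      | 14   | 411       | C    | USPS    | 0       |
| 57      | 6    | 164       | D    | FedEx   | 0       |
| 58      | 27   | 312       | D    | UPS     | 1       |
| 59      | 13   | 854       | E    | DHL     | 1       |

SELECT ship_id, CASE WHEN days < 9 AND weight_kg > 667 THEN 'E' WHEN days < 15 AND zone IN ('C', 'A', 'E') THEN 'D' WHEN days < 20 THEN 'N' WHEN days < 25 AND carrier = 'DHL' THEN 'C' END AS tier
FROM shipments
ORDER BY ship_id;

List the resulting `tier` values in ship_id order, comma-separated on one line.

C, N, D, NULL, NULL, N, D, N, NULL, D

ship_id=50: days < 25 AND carrier = 'DHL' → C
ship_id=51: days < 20 → N
ship_id=52: days < 15 AND zone IN ('C', 'A', 'E') → D
ship_id=53: (no match → NULL) → NULL
ship_id=54: (no match → NULL) → NULL
ship_id=55: days < 20 → N
ship_id=56: days < 15 AND zone IN ('C', 'A', 'E') → D
ship_id=57: days < 20 → N
ship_id=58: (no match → NULL) → NULL
ship_id=59: days < 15 AND zone IN ('C', 'A', 'E') → D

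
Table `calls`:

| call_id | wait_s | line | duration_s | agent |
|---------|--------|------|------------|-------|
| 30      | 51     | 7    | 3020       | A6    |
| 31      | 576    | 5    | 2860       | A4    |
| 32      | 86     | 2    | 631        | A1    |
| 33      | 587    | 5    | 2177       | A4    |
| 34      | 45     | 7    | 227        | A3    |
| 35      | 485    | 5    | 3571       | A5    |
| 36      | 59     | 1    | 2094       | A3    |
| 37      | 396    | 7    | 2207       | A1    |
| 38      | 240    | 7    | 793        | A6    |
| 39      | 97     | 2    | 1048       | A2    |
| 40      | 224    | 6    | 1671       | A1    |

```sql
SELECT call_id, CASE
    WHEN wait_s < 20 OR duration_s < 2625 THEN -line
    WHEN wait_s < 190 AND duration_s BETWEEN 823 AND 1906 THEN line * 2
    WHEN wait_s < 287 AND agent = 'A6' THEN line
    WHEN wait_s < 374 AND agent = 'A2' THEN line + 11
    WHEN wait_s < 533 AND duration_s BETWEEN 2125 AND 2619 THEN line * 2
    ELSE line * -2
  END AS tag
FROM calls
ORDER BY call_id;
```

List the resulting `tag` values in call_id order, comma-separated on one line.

7, -10, -2, -5, -7, -10, -1, -7, -7, -2, -6

call_id=30: wait_s < 287 AND agent = 'A6' → 7
call_id=31: ELSE → -10
call_id=32: wait_s < 20 OR duration_s < 2625 → -2
call_id=33: wait_s < 20 OR duration_s < 2625 → -5
call_id=34: wait_s < 20 OR duration_s < 2625 → -7
call_id=35: ELSE → -10
call_id=36: wait_s < 20 OR duration_s < 2625 → -1
call_id=37: wait_s < 20 OR duration_s < 2625 → -7
call_id=38: wait_s < 20 OR duration_s < 2625 → -7
call_id=39: wait_s < 20 OR duration_s < 2625 → -2
call_id=40: wait_s < 20 OR duration_s < 2625 → -6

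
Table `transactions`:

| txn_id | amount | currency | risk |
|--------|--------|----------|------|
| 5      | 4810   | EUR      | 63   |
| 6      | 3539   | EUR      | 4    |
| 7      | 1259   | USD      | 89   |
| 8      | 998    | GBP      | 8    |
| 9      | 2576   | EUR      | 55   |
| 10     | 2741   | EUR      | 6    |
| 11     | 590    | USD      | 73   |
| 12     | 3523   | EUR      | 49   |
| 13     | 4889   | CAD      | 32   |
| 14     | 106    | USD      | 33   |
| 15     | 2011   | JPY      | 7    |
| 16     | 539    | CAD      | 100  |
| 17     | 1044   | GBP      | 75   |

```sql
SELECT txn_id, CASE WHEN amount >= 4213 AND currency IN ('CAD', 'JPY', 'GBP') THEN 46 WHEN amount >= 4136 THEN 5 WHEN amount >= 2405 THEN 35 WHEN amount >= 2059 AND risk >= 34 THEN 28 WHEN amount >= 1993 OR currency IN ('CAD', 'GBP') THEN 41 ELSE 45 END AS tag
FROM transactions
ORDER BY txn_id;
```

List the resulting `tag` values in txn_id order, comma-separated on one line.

txn_id=5: amount >= 4136 → 5
txn_id=6: amount >= 2405 → 35
txn_id=7: ELSE → 45
txn_id=8: amount >= 1993 OR currency IN ('CAD', 'GBP') → 41
txn_id=9: amount >= 2405 → 35
txn_id=10: amount >= 2405 → 35
txn_id=11: ELSE → 45
txn_id=12: amount >= 2405 → 35
txn_id=13: amount >= 4213 AND currency IN ('CAD', 'JPY', 'GBP') → 46
txn_id=14: ELSE → 45
txn_id=15: amount >= 1993 OR currency IN ('CAD', 'GBP') → 41
txn_id=16: amount >= 1993 OR currency IN ('CAD', 'GBP') → 41
txn_id=17: amount >= 1993 OR currency IN ('CAD', 'GBP') → 41

5, 35, 45, 41, 35, 35, 45, 35, 46, 45, 41, 41, 41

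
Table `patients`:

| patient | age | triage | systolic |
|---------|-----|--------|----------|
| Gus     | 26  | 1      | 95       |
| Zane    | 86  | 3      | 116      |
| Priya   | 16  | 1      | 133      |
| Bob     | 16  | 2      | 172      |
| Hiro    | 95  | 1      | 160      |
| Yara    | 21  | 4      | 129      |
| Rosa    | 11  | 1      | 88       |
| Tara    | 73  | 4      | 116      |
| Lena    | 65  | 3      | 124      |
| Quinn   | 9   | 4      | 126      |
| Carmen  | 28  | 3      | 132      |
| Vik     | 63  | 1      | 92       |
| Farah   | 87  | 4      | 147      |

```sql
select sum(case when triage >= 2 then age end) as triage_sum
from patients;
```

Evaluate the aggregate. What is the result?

patient=Gus: ✗
patient=Zane: ✓ → 86
patient=Priya: ✗
patient=Bob: ✓ → 16
patient=Hiro: ✗
patient=Yara: ✓ → 21
patient=Rosa: ✗
patient=Tara: ✓ → 73
patient=Lena: ✓ → 65
patient=Quinn: ✓ → 9
patient=Carmen: ✓ → 28
patient=Vik: ✗
patient=Farah: ✓ → 87
triage_sum = 86 + 16 + 21 + 73 + 65 + 9 + 28 + 87 = 385

385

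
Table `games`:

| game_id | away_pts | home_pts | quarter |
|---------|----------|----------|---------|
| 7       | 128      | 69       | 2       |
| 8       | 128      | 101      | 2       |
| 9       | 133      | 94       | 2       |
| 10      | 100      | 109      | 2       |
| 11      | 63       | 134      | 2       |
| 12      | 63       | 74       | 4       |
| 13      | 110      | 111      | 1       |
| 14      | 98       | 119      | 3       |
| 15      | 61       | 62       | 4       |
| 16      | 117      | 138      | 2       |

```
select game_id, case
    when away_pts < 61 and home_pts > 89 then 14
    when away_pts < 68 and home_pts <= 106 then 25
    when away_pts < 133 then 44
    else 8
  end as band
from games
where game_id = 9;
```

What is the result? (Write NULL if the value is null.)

8

game_id = 9: away_pts=133, home_pts=94, quarter=2.
away_pts < 61 and home_pts > 89 → false
away_pts < 68 and home_pts <= 106 → false
away_pts < 133 → false
No prior WHEN matched → ELSE → 8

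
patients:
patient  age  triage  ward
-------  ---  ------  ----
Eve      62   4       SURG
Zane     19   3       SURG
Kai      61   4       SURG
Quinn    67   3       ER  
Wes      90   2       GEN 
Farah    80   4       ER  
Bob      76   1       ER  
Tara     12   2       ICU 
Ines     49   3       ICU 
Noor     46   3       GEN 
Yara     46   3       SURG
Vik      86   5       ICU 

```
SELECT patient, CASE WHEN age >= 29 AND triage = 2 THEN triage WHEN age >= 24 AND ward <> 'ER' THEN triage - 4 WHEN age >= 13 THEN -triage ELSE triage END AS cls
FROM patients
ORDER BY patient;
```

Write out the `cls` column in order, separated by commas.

patient=Bob: age >= 13 → -1
patient=Eve: age >= 24 AND ward <> 'ER' → 0
patient=Farah: age >= 13 → -4
patient=Ines: age >= 24 AND ward <> 'ER' → -1
patient=Kai: age >= 24 AND ward <> 'ER' → 0
patient=Noor: age >= 24 AND ward <> 'ER' → -1
patient=Quinn: age >= 13 → -3
patient=Tara: ELSE → 2
patient=Vik: age >= 24 AND ward <> 'ER' → 1
patient=Wes: age >= 29 AND triage = 2 → 2
patient=Yara: age >= 24 AND ward <> 'ER' → -1
patient=Zane: age >= 13 → -3

-1, 0, -4, -1, 0, -1, -3, 2, 1, 2, -1, -3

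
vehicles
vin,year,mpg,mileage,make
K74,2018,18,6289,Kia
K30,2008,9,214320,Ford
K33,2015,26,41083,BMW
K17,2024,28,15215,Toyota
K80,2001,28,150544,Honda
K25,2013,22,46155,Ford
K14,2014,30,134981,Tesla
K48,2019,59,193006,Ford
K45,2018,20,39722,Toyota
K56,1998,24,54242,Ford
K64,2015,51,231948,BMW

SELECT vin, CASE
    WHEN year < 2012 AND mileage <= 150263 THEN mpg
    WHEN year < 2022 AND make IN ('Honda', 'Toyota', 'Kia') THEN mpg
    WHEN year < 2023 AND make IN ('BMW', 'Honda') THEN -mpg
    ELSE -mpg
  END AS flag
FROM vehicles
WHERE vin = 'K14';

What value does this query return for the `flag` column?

-30

vin = K14: year=2014, mpg=30, mileage=134981, make=Tesla.
year < 2012 AND mileage <= 150263 → false
year < 2022 AND make IN ('Honda', 'Toyota', 'Kia') → false
year < 2023 AND make IN ('BMW', 'Honda') → false
No prior WHEN matched → ELSE → -30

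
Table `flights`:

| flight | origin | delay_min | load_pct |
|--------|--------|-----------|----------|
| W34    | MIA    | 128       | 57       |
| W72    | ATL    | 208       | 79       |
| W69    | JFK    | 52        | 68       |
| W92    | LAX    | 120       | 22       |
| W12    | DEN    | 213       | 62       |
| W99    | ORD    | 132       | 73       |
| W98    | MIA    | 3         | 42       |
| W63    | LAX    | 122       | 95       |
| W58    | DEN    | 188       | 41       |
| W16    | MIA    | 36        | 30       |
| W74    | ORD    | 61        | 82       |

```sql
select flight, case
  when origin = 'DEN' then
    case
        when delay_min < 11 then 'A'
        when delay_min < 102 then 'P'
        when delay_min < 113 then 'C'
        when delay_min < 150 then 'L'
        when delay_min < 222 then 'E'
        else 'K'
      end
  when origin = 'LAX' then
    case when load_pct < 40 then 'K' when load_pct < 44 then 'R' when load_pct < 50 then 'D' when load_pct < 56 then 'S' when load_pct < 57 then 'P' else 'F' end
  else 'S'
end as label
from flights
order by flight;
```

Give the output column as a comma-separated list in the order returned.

E, S, S, E, F, S, S, S, K, S, S

flight=W12: origin='DEN' → inner[delay_min < 222] → E
flight=W16: origin='MIA' → outer ELSE → S
flight=W34: origin='MIA' → outer ELSE → S
flight=W58: origin='DEN' → inner[delay_min < 222] → E
flight=W63: origin='LAX' → inner[ELSE] → F
flight=W69: origin='JFK' → outer ELSE → S
flight=W72: origin='ATL' → outer ELSE → S
flight=W74: origin='ORD' → outer ELSE → S
flight=W92: origin='LAX' → inner[load_pct < 40] → K
flight=W98: origin='MIA' → outer ELSE → S
flight=W99: origin='ORD' → outer ELSE → S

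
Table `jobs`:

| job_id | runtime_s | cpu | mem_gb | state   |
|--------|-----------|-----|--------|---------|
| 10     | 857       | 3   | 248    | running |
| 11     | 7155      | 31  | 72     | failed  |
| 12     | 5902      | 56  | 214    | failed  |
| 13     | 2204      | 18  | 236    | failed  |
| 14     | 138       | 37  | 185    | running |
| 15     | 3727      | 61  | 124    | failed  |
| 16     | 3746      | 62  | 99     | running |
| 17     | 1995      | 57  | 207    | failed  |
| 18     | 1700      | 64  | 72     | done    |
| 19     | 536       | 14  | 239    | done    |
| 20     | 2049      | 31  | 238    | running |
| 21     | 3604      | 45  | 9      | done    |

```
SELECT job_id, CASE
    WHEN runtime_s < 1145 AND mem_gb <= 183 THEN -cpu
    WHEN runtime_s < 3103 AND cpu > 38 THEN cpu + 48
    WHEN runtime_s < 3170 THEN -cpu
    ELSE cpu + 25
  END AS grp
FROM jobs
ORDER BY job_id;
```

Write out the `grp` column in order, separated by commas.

job_id=10: runtime_s < 3170 → -3
job_id=11: ELSE → 56
job_id=12: ELSE → 81
job_id=13: runtime_s < 3170 → -18
job_id=14: runtime_s < 3170 → -37
job_id=15: ELSE → 86
job_id=16: ELSE → 87
job_id=17: runtime_s < 3103 AND cpu > 38 → 105
job_id=18: runtime_s < 3103 AND cpu > 38 → 112
job_id=19: runtime_s < 3170 → -14
job_id=20: runtime_s < 3170 → -31
job_id=21: ELSE → 70

-3, 56, 81, -18, -37, 86, 87, 105, 112, -14, -31, 70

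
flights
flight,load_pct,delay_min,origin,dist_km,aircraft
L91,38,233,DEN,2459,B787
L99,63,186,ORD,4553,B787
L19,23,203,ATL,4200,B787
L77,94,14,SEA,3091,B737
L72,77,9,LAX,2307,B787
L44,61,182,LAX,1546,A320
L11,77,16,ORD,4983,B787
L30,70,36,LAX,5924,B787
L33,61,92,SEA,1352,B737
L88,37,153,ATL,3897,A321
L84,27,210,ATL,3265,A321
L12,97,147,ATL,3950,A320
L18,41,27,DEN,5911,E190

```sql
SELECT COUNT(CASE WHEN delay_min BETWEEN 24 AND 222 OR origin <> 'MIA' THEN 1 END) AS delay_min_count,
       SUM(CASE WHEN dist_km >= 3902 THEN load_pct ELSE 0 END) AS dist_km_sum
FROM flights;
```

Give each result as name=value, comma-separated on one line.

delay_min_count=13, dist_km_sum=371

[delay_min_count: delay_min BETWEEN 24 AND 222 OR origin <> 'MIA']
flight=L91: ✓ → 1
flight=L99: ✓ → 1
flight=L19: ✓ → 1
flight=L77: ✓ → 1
flight=L72: ✓ → 1
flight=L44: ✓ → 1
flight=L11: ✓ → 1
flight=L30: ✓ → 1
flight=L33: ✓ → 1
flight=L88: ✓ → 1
flight=L84: ✓ → 1
flight=L12: ✓ → 1
flight=L18: ✓ → 1
delay_min_count = COUNT(1, 1, 1, 1, 1, 1, 1, 1, 1, 1, 1, 1, 1) = 13
—
[dist_km_sum: dist_km >= 3902]
flight=L91: ✗
flight=L99: ✓ → 63
flight=L19: ✓ → 23
flight=L77: ✗
flight=L72: ✗
flight=L44: ✗
flight=L11: ✓ → 77
flight=L30: ✓ → 70
flight=L33: ✗
flight=L88: ✗
flight=L84: ✗
flight=L12: ✓ → 97
flight=L18: ✓ → 41
dist_km_sum = 63 + 23 + 77 + 70 + 97 + 41 = 371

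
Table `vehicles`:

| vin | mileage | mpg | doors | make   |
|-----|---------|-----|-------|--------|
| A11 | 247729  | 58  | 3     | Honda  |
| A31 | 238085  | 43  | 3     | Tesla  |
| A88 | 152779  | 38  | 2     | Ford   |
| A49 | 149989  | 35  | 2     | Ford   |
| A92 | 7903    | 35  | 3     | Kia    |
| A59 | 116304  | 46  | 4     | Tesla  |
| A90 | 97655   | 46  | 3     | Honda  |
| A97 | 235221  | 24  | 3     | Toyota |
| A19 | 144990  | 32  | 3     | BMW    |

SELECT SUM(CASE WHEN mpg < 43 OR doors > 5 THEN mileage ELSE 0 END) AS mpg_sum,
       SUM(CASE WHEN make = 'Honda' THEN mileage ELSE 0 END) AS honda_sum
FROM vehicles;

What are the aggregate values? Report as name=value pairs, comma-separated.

[mpg_sum: mpg < 43 OR doors > 5]
vin=A11: ✗
vin=A31: ✗
vin=A88: ✓ → 152779
vin=A49: ✓ → 149989
vin=A92: ✓ → 7903
vin=A59: ✗
vin=A90: ✗
vin=A97: ✓ → 235221
vin=A19: ✓ → 144990
mpg_sum = 152779 + 149989 + 7903 + 235221 + 144990 = 690882
—
[honda_sum: make = 'Honda']
vin=A11: ✓ → 247729
vin=A31: ✗
vin=A88: ✗
vin=A49: ✗
vin=A92: ✗
vin=A59: ✗
vin=A90: ✓ → 97655
vin=A97: ✗
vin=A19: ✗
honda_sum = 247729 + 97655 = 345384

mpg_sum=690882, honda_sum=345384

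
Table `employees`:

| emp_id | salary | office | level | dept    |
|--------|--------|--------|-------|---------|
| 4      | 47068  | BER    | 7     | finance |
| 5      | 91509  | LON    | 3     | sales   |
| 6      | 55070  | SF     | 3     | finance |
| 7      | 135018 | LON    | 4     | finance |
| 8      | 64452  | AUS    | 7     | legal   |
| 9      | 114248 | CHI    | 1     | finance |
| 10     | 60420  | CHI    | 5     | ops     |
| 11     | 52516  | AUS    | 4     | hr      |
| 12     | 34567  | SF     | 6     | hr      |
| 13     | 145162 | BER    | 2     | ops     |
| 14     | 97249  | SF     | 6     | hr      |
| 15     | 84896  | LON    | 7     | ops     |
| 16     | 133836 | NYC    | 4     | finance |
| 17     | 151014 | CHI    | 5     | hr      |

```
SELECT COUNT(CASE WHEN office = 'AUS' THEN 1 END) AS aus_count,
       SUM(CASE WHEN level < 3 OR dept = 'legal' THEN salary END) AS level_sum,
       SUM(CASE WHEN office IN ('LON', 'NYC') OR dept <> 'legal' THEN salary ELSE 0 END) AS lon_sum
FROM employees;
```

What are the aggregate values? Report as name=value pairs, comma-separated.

aus_count=2, level_sum=323862, lon_sum=1202573

[aus_count: office = 'AUS']
emp_id=4: ✗
emp_id=5: ✗
emp_id=6: ✗
emp_id=7: ✗
emp_id=8: ✓ → 1
emp_id=9: ✗
emp_id=10: ✗
emp_id=11: ✓ → 1
emp_id=12: ✗
emp_id=13: ✗
emp_id=14: ✗
emp_id=15: ✗
emp_id=16: ✗
emp_id=17: ✗
aus_count = COUNT(1, 1) = 2
—
[level_sum: level < 3 OR dept = 'legal']
emp_id=4: ✗
emp_id=5: ✗
emp_id=6: ✗
emp_id=7: ✗
emp_id=8: ✓ → 64452
emp_id=9: ✓ → 114248
emp_id=10: ✗
emp_id=11: ✗
emp_id=12: ✗
emp_id=13: ✓ → 145162
emp_id=14: ✗
emp_id=15: ✗
emp_id=16: ✗
emp_id=17: ✗
level_sum = 64452 + 114248 + 145162 = 323862
—
[lon_sum: office IN ('LON', 'NYC') OR dept <> 'legal']
emp_id=4: ✓ → 47068
emp_id=5: ✓ → 91509
emp_id=6: ✓ → 55070
emp_id=7: ✓ → 135018
emp_id=8: ✗
emp_id=9: ✓ → 114248
emp_id=10: ✓ → 60420
emp_id=11: ✓ → 52516
emp_id=12: ✓ → 34567
emp_id=13: ✓ → 145162
emp_id=14: ✓ → 97249
emp_id=15: ✓ → 84896
emp_id=16: ✓ → 133836
emp_id=17: ✓ → 151014
lon_sum = 47068 + 91509 + 55070 + 135018 + 114248 + 60420 + 52516 + 34567 + 145162 + 97249 + 84896 + 133836 + 151014 = 1202573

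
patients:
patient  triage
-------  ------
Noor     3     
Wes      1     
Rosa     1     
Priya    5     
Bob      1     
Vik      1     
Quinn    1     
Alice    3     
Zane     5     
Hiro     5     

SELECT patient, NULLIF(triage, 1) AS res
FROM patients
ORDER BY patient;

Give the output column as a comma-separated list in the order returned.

3, NULL, 5, 3, 5, NULL, NULL, NULL, NULL, 5

patient=Alice: triage=3 vs 1: differ → 3
patient=Bob: triage=1 vs 1: equal → NULL
patient=Hiro: triage=5 vs 1: differ → 5
patient=Noor: triage=3 vs 1: differ → 3
patient=Priya: triage=5 vs 1: differ → 5
patient=Quinn: triage=1 vs 1: equal → NULL
patient=Rosa: triage=1 vs 1: equal → NULL
patient=Vik: triage=1 vs 1: equal → NULL
patient=Wes: triage=1 vs 1: equal → NULL
patient=Zane: triage=5 vs 1: differ → 5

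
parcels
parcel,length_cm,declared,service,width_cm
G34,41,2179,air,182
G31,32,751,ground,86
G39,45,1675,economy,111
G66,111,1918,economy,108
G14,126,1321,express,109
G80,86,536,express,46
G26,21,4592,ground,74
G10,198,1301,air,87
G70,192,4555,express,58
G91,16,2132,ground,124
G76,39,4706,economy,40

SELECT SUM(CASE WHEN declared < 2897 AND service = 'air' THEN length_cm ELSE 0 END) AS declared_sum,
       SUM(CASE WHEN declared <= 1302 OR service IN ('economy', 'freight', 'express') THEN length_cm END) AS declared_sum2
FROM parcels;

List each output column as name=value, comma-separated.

declared_sum=239, declared_sum2=829

[declared_sum: declared < 2897 AND service = 'air']
parcel=G34: ✓ → 41
parcel=G31: ✗
parcel=G39: ✗
parcel=G66: ✗
parcel=G14: ✗
parcel=G80: ✗
parcel=G26: ✗
parcel=G10: ✓ → 198
parcel=G70: ✗
parcel=G91: ✗
parcel=G76: ✗
declared_sum = 41 + 198 = 239
—
[declared_sum2: declared <= 1302 OR service IN ('economy', 'freight', 'express')]
parcel=G34: ✗
parcel=G31: ✓ → 32
parcel=G39: ✓ → 45
parcel=G66: ✓ → 111
parcel=G14: ✓ → 126
parcel=G80: ✓ → 86
parcel=G26: ✗
parcel=G10: ✓ → 198
parcel=G70: ✓ → 192
parcel=G91: ✗
parcel=G76: ✓ → 39
declared_sum2 = 32 + 45 + 111 + 126 + 86 + 198 + 192 + 39 = 829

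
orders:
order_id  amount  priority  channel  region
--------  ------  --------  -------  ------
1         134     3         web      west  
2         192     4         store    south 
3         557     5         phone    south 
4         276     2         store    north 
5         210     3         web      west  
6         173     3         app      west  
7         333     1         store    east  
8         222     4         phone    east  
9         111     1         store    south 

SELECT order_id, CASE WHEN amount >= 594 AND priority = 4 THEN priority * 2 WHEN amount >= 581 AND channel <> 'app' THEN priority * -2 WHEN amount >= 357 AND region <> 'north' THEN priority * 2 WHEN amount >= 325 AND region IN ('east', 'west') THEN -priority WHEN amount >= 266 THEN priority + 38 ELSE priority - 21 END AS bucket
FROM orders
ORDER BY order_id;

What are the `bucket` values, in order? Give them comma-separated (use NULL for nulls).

-18, -17, 10, 40, -18, -18, -1, -17, -20

order_id=1: ELSE → -18
order_id=2: ELSE → -17
order_id=3: amount >= 357 AND region <> 'north' → 10
order_id=4: amount >= 266 → 40
order_id=5: ELSE → -18
order_id=6: ELSE → -18
order_id=7: amount >= 325 AND region IN ('east', 'west') → -1
order_id=8: ELSE → -17
order_id=9: ELSE → -20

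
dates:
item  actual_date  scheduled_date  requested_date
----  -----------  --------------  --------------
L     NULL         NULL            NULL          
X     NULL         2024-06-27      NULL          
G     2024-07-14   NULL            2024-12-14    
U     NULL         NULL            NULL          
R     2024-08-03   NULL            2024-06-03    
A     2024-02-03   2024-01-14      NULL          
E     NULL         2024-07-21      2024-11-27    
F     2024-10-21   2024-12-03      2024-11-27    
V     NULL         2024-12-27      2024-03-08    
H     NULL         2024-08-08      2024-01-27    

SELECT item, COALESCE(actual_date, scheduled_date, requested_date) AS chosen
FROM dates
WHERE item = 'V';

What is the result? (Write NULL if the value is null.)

2024-12-27

item = V: actual_date=NULL, scheduled_date=2024-12-27, requested_date=2024-03-08.
actual_date=NULL, scheduled_date=2024-12-27 → 2024-12-27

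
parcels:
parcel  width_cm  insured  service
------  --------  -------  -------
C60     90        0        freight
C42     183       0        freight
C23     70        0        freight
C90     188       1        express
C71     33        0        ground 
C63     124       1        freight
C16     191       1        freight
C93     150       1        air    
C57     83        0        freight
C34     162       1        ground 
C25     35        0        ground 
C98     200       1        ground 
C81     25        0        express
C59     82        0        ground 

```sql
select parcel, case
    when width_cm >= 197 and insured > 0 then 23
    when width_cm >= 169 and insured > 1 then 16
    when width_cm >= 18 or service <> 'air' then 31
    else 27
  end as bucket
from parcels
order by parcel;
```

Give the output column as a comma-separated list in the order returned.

31, 31, 31, 31, 31, 31, 31, 31, 31, 31, 31, 31, 31, 23

parcel=C16: width_cm >= 18 or service <> 'air' → 31
parcel=C23: width_cm >= 18 or service <> 'air' → 31
parcel=C25: width_cm >= 18 or service <> 'air' → 31
parcel=C34: width_cm >= 18 or service <> 'air' → 31
parcel=C42: width_cm >= 18 or service <> 'air' → 31
parcel=C57: width_cm >= 18 or service <> 'air' → 31
parcel=C59: width_cm >= 18 or service <> 'air' → 31
parcel=C60: width_cm >= 18 or service <> 'air' → 31
parcel=C63: width_cm >= 18 or service <> 'air' → 31
parcel=C71: width_cm >= 18 or service <> 'air' → 31
parcel=C81: width_cm >= 18 or service <> 'air' → 31
parcel=C90: width_cm >= 18 or service <> 'air' → 31
parcel=C93: width_cm >= 18 or service <> 'air' → 31
parcel=C98: width_cm >= 197 and insured > 0 → 23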